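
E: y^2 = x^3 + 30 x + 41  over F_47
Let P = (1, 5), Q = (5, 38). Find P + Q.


P != Q, so use the chord formula.
s = (y2 - y1) / (x2 - x1) = (33) / (4) mod 47 = 20
x3 = s^2 - x1 - x2 mod 47 = 20^2 - 1 - 5 = 18
y3 = s (x1 - x3) - y1 mod 47 = 20 * (1 - 18) - 5 = 31

P + Q = (18, 31)


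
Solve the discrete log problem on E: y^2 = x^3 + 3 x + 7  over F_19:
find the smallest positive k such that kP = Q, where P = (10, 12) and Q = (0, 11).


Enumerate multiples of P until we hit Q = (0, 11):
  1P = (10, 12)
  2P = (15, 8)
  3P = (3, 9)
  4P = (12, 17)
  5P = (8, 12)
  6P = (1, 7)
  7P = (13, 18)
  8P = (0, 8)
  9P = (16, 16)
  10P = (4, 11)
  11P = (14, 0)
  12P = (4, 8)
  13P = (16, 3)
  14P = (0, 11)
Match found at i = 14.

k = 14


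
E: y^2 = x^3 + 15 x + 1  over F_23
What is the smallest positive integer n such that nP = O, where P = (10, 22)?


Compute successive multiples of P until we hit O:
  1P = (10, 22)
  2P = (21, 20)
  3P = (8, 9)
  4P = (7, 9)
  5P = (12, 0)
  6P = (7, 14)
  7P = (8, 14)
  8P = (21, 3)
  ... (continuing to 10P)
  10P = O

ord(P) = 10


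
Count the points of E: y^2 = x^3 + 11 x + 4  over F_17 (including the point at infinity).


For each x in F_17, count y with y^2 = x^3 + 11 x + 4 mod 17:
  x = 0: RHS = 4, y in [2, 15]  -> 2 point(s)
  x = 1: RHS = 16, y in [4, 13]  -> 2 point(s)
  x = 2: RHS = 0, y in [0]  -> 1 point(s)
  x = 3: RHS = 13, y in [8, 9]  -> 2 point(s)
  x = 7: RHS = 16, y in [4, 13]  -> 2 point(s)
  x = 8: RHS = 9, y in [3, 14]  -> 2 point(s)
  x = 9: RHS = 16, y in [4, 13]  -> 2 point(s)
  x = 10: RHS = 9, y in [3, 14]  -> 2 point(s)
  x = 13: RHS = 15, y in [7, 10]  -> 2 point(s)
  x = 15: RHS = 8, y in [5, 12]  -> 2 point(s)
  x = 16: RHS = 9, y in [3, 14]  -> 2 point(s)
Affine points: 21. Add the point at infinity: total = 22.

#E(F_17) = 22


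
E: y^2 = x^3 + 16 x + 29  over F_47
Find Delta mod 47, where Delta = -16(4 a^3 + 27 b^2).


4 a^3 + 27 b^2 = 4*16^3 + 27*29^2 = 16384 + 22707 = 39091
Delta = -16 * (39091) = -625456
Delta mod 47 = 20

Delta = 20 (mod 47)


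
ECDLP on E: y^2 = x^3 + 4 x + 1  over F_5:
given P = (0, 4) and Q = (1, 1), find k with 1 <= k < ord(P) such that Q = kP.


Enumerate multiples of P until we hit Q = (1, 1):
  1P = (0, 4)
  2P = (4, 4)
  3P = (1, 1)
Match found at i = 3.

k = 3


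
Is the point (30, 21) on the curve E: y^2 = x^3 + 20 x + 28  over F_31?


Check whether y^2 = x^3 + 20 x + 28 (mod 31) for (x, y) = (30, 21).
LHS: y^2 = 21^2 mod 31 = 7
RHS: x^3 + 20 x + 28 = 30^3 + 20*30 + 28 mod 31 = 7
LHS = RHS

Yes, on the curve


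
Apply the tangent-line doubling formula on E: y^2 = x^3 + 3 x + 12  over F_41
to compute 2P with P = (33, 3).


Doubling: s = (3 x1^2 + a) / (2 y1)
s = (3*33^2 + 3) / (2*3) mod 41 = 12
x3 = s^2 - 2 x1 mod 41 = 12^2 - 2*33 = 37
y3 = s (x1 - x3) - y1 mod 41 = 12 * (33 - 37) - 3 = 31

2P = (37, 31)


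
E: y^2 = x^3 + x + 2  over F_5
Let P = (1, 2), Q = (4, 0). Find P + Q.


P != Q, so use the chord formula.
s = (y2 - y1) / (x2 - x1) = (3) / (3) mod 5 = 1
x3 = s^2 - x1 - x2 mod 5 = 1^2 - 1 - 4 = 1
y3 = s (x1 - x3) - y1 mod 5 = 1 * (1 - 1) - 2 = 3

P + Q = (1, 3)


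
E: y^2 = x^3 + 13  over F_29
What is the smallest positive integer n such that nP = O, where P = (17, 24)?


Compute successive multiples of P until we hit O:
  1P = (17, 24)
  2P = (18, 25)
  3P = (24, 27)
  4P = (16, 22)
  5P = (0, 10)
  6P = (19, 17)
  7P = (27, 11)
  8P = (27, 18)
  ... (continuing to 15P)
  15P = O

ord(P) = 15


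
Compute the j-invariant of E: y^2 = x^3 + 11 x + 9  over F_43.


Delta = -16(4 a^3 + 27 b^2) mod 43 = 9
-1728 * (4 a)^3 = -1728 * (4*11)^3 mod 43 = 35
j = 35 * 9^(-1) mod 43 = 23

j = 23 (mod 43)


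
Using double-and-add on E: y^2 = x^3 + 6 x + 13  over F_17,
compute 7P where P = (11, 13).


k = 7 = 111_2 (binary, LSB first: 111)
Double-and-add from P = (11, 13):
  bit 0 = 1: acc = O + (11, 13) = (11, 13)
  bit 1 = 1: acc = (11, 13) + (10, 11) = (0, 9)
  bit 2 = 1: acc = (0, 9) + (14, 6) = (4, 4)

7P = (4, 4)


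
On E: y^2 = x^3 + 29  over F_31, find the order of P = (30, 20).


Compute successive multiples of P until we hit O:
  1P = (30, 20)
  2P = (9, 18)
  3P = (28, 23)
  4P = (14, 18)
  5P = (3, 26)
  6P = (8, 13)
  7P = (7, 0)
  8P = (8, 18)
  ... (continuing to 14P)
  14P = O

ord(P) = 14


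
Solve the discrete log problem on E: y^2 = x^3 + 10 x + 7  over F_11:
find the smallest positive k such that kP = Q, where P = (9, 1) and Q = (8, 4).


Enumerate multiples of P until we hit Q = (8, 4):
  1P = (9, 1)
  2P = (4, 10)
  3P = (3, 8)
  4P = (8, 7)
  5P = (8, 4)
Match found at i = 5.

k = 5


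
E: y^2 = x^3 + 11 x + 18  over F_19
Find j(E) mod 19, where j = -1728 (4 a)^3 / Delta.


Delta = -16(4 a^3 + 27 b^2) mod 19 = 17
-1728 * (4 a)^3 = -1728 * (4*11)^3 mod 19 = 7
j = 7 * 17^(-1) mod 19 = 6

j = 6 (mod 19)


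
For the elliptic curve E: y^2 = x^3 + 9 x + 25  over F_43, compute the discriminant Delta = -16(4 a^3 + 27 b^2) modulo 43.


4 a^3 + 27 b^2 = 4*9^3 + 27*25^2 = 2916 + 16875 = 19791
Delta = -16 * (19791) = -316656
Delta mod 43 = 39

Delta = 39 (mod 43)


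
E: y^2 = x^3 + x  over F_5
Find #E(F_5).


For each x in F_5, count y with y^2 = x^3 + 1 x + 0 mod 5:
  x = 0: RHS = 0, y in [0]  -> 1 point(s)
  x = 2: RHS = 0, y in [0]  -> 1 point(s)
  x = 3: RHS = 0, y in [0]  -> 1 point(s)
Affine points: 3. Add the point at infinity: total = 4.

#E(F_5) = 4


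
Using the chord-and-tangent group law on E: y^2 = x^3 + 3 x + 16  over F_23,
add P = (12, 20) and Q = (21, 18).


P != Q, so use the chord formula.
s = (y2 - y1) / (x2 - x1) = (21) / (9) mod 23 = 10
x3 = s^2 - x1 - x2 mod 23 = 10^2 - 12 - 21 = 21
y3 = s (x1 - x3) - y1 mod 23 = 10 * (12 - 21) - 20 = 5

P + Q = (21, 5)


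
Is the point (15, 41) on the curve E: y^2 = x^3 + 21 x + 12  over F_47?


Check whether y^2 = x^3 + 21 x + 12 (mod 47) for (x, y) = (15, 41).
LHS: y^2 = 41^2 mod 47 = 36
RHS: x^3 + 21 x + 12 = 15^3 + 21*15 + 12 mod 47 = 36
LHS = RHS

Yes, on the curve


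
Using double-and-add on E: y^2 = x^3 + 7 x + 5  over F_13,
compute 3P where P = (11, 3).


k = 3 = 11_2 (binary, LSB first: 11)
Double-and-add from P = (11, 3):
  bit 0 = 1: acc = O + (11, 3) = (11, 3)
  bit 1 = 1: acc = (11, 3) + (5, 3) = (10, 10)

3P = (10, 10)


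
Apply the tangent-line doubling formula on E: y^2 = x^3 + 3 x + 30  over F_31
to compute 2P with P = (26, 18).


Doubling: s = (3 x1^2 + a) / (2 y1)
s = (3*26^2 + 3) / (2*18) mod 31 = 28
x3 = s^2 - 2 x1 mod 31 = 28^2 - 2*26 = 19
y3 = s (x1 - x3) - y1 mod 31 = 28 * (26 - 19) - 18 = 23

2P = (19, 23)


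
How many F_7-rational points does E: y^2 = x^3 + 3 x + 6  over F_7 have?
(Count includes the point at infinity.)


For each x in F_7, count y with y^2 = x^3 + 3 x + 6 mod 7:
  x = 3: RHS = 0, y in [0]  -> 1 point(s)
  x = 6: RHS = 2, y in [3, 4]  -> 2 point(s)
Affine points: 3. Add the point at infinity: total = 4.

#E(F_7) = 4


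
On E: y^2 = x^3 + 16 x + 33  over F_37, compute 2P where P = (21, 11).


Doubling: s = (3 x1^2 + a) / (2 y1)
s = (3*21^2 + 16) / (2*11) mod 37 = 2
x3 = s^2 - 2 x1 mod 37 = 2^2 - 2*21 = 36
y3 = s (x1 - x3) - y1 mod 37 = 2 * (21 - 36) - 11 = 33

2P = (36, 33)


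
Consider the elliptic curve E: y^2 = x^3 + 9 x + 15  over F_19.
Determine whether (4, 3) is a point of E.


Check whether y^2 = x^3 + 9 x + 15 (mod 19) for (x, y) = (4, 3).
LHS: y^2 = 3^2 mod 19 = 9
RHS: x^3 + 9 x + 15 = 4^3 + 9*4 + 15 mod 19 = 1
LHS != RHS

No, not on the curve


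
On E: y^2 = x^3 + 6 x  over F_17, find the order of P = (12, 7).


Compute successive multiples of P until we hit O:
  1P = (12, 7)
  2P = (8, 4)
  3P = (5, 11)
  4P = (9, 1)
  5P = (0, 0)
  6P = (9, 16)
  7P = (5, 6)
  8P = (8, 13)
  ... (continuing to 10P)
  10P = O

ord(P) = 10


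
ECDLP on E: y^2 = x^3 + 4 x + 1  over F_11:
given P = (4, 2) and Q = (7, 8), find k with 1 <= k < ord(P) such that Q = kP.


Enumerate multiples of P until we hit Q = (7, 8):
  1P = (4, 2)
  2P = (7, 3)
  3P = (5, 5)
  4P = (0, 10)
  5P = (0, 1)
  6P = (5, 6)
  7P = (7, 8)
Match found at i = 7.

k = 7


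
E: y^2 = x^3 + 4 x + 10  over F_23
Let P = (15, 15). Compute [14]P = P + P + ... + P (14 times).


k = 14 = 1110_2 (binary, LSB first: 0111)
Double-and-add from P = (15, 15):
  bit 0 = 0: acc unchanged = O
  bit 1 = 1: acc = O + (18, 16) = (18, 16)
  bit 2 = 1: acc = (18, 16) + (3, 16) = (2, 7)
  bit 3 = 1: acc = (2, 7) + (7, 6) = (3, 7)

14P = (3, 7)


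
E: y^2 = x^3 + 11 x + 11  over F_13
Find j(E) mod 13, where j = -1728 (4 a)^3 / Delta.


Delta = -16(4 a^3 + 27 b^2) mod 13 = 6
-1728 * (4 a)^3 = -1728 * (4*11)^3 mod 13 = 8
j = 8 * 6^(-1) mod 13 = 10

j = 10 (mod 13)


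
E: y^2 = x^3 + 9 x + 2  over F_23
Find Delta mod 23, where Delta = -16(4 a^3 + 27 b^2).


4 a^3 + 27 b^2 = 4*9^3 + 27*2^2 = 2916 + 108 = 3024
Delta = -16 * (3024) = -48384
Delta mod 23 = 8

Delta = 8 (mod 23)


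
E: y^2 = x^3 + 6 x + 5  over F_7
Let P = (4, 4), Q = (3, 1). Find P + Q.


P != Q, so use the chord formula.
s = (y2 - y1) / (x2 - x1) = (4) / (6) mod 7 = 3
x3 = s^2 - x1 - x2 mod 7 = 3^2 - 4 - 3 = 2
y3 = s (x1 - x3) - y1 mod 7 = 3 * (4 - 2) - 4 = 2

P + Q = (2, 2)


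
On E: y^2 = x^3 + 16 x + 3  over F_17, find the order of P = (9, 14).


Compute successive multiples of P until we hit O:
  1P = (9, 14)
  2P = (7, 13)
  3P = (14, 9)
  4P = (12, 6)
  5P = (5, 15)
  6P = (2, 14)
  7P = (6, 3)
  8P = (6, 14)
  ... (continuing to 15P)
  15P = O

ord(P) = 15


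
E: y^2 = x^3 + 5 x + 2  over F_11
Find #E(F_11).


For each x in F_11, count y with y^2 = x^3 + 5 x + 2 mod 11:
  x = 2: RHS = 9, y in [3, 8]  -> 2 point(s)
  x = 3: RHS = 0, y in [0]  -> 1 point(s)
  x = 4: RHS = 9, y in [3, 8]  -> 2 point(s)
  x = 5: RHS = 9, y in [3, 8]  -> 2 point(s)
  x = 8: RHS = 4, y in [2, 9]  -> 2 point(s)
Affine points: 9. Add the point at infinity: total = 10.

#E(F_11) = 10


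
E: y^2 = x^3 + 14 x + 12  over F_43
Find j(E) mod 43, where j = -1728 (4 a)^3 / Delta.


Delta = -16(4 a^3 + 27 b^2) mod 43 = 9
-1728 * (4 a)^3 = -1728 * (4*14)^3 mod 43 = 11
j = 11 * 9^(-1) mod 43 = 6

j = 6 (mod 43)


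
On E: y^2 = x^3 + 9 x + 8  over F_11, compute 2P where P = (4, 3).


Doubling: s = (3 x1^2 + a) / (2 y1)
s = (3*4^2 + 9) / (2*3) mod 11 = 4
x3 = s^2 - 2 x1 mod 11 = 4^2 - 2*4 = 8
y3 = s (x1 - x3) - y1 mod 11 = 4 * (4 - 8) - 3 = 3

2P = (8, 3)


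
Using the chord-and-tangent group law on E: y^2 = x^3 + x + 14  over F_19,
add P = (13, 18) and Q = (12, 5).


P != Q, so use the chord formula.
s = (y2 - y1) / (x2 - x1) = (6) / (18) mod 19 = 13
x3 = s^2 - x1 - x2 mod 19 = 13^2 - 13 - 12 = 11
y3 = s (x1 - x3) - y1 mod 19 = 13 * (13 - 11) - 18 = 8

P + Q = (11, 8)


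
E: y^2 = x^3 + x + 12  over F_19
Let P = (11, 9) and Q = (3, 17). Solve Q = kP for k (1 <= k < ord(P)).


Enumerate multiples of P until we hit Q = (3, 17):
  1P = (11, 9)
  2P = (6, 14)
  3P = (3, 2)
  4P = (12, 2)
  5P = (7, 1)
  6P = (5, 3)
  7P = (4, 17)
  8P = (15, 1)
  9P = (16, 1)
  10P = (9, 3)
  11P = (8, 0)
  12P = (9, 16)
  13P = (16, 18)
  14P = (15, 18)
  15P = (4, 2)
  16P = (5, 16)
  17P = (7, 18)
  18P = (12, 17)
  19P = (3, 17)
Match found at i = 19.

k = 19


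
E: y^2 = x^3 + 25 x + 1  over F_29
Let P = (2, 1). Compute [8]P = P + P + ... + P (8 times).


k = 8 = 1000_2 (binary, LSB first: 0001)
Double-and-add from P = (2, 1):
  bit 0 = 0: acc unchanged = O
  bit 1 = 0: acc unchanged = O
  bit 2 = 0: acc unchanged = O
  bit 3 = 1: acc = O + (4, 7) = (4, 7)

8P = (4, 7)


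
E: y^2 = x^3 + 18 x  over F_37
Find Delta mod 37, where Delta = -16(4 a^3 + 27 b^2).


4 a^3 + 27 b^2 = 4*18^3 + 27*0^2 = 23328 + 0 = 23328
Delta = -16 * (23328) = -373248
Delta mod 37 = 8

Delta = 8 (mod 37)


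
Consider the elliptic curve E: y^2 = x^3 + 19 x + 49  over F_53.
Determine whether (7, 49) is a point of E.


Check whether y^2 = x^3 + 19 x + 49 (mod 53) for (x, y) = (7, 49).
LHS: y^2 = 49^2 mod 53 = 16
RHS: x^3 + 19 x + 49 = 7^3 + 19*7 + 49 mod 53 = 48
LHS != RHS

No, not on the curve


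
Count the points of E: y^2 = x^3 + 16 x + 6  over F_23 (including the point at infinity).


For each x in F_23, count y with y^2 = x^3 + 16 x + 6 mod 23:
  x = 0: RHS = 6, y in [11, 12]  -> 2 point(s)
  x = 1: RHS = 0, y in [0]  -> 1 point(s)
  x = 2: RHS = 0, y in [0]  -> 1 point(s)
  x = 3: RHS = 12, y in [9, 14]  -> 2 point(s)
  x = 5: RHS = 4, y in [2, 21]  -> 2 point(s)
  x = 7: RHS = 1, y in [1, 22]  -> 2 point(s)
  x = 8: RHS = 2, y in [5, 18]  -> 2 point(s)
  x = 10: RHS = 16, y in [4, 19]  -> 2 point(s)
  x = 11: RHS = 18, y in [8, 15]  -> 2 point(s)
  x = 17: RHS = 16, y in [4, 19]  -> 2 point(s)
  x = 18: RHS = 8, y in [10, 13]  -> 2 point(s)
  x = 19: RHS = 16, y in [4, 19]  -> 2 point(s)
  x = 20: RHS = 0, y in [0]  -> 1 point(s)
  x = 21: RHS = 12, y in [9, 14]  -> 2 point(s)
  x = 22: RHS = 12, y in [9, 14]  -> 2 point(s)
Affine points: 27. Add the point at infinity: total = 28.

#E(F_23) = 28


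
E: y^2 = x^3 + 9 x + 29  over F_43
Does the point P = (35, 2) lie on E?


Check whether y^2 = x^3 + 9 x + 29 (mod 43) for (x, y) = (35, 2).
LHS: y^2 = 2^2 mod 43 = 4
RHS: x^3 + 9 x + 29 = 35^3 + 9*35 + 29 mod 43 = 4
LHS = RHS

Yes, on the curve


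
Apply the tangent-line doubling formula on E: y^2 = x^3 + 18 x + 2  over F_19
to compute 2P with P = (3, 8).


Doubling: s = (3 x1^2 + a) / (2 y1)
s = (3*3^2 + 18) / (2*8) mod 19 = 4
x3 = s^2 - 2 x1 mod 19 = 4^2 - 2*3 = 10
y3 = s (x1 - x3) - y1 mod 19 = 4 * (3 - 10) - 8 = 2

2P = (10, 2)


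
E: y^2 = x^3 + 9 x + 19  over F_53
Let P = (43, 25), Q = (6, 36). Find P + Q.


P != Q, so use the chord formula.
s = (y2 - y1) / (x2 - x1) = (11) / (16) mod 53 = 4
x3 = s^2 - x1 - x2 mod 53 = 4^2 - 43 - 6 = 20
y3 = s (x1 - x3) - y1 mod 53 = 4 * (43 - 20) - 25 = 14

P + Q = (20, 14)


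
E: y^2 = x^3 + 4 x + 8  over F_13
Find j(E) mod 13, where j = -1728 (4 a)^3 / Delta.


Delta = -16(4 a^3 + 27 b^2) mod 13 = 2
-1728 * (4 a)^3 = -1728 * (4*4)^3 mod 13 = 1
j = 1 * 2^(-1) mod 13 = 7

j = 7 (mod 13)


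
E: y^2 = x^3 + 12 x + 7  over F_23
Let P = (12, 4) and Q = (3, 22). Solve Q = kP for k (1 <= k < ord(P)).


Enumerate multiples of P until we hit Q = (3, 22):
  1P = (12, 4)
  2P = (3, 1)
  3P = (3, 22)
Match found at i = 3.

k = 3


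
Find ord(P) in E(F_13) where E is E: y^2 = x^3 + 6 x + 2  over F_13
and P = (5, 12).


Compute successive multiples of P until we hit O:
  1P = (5, 12)
  2P = (2, 3)
  3P = (2, 10)
  4P = (5, 1)
  5P = O

ord(P) = 5


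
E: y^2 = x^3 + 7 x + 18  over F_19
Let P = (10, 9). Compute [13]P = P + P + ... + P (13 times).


k = 13 = 1101_2 (binary, LSB first: 1011)
Double-and-add from P = (10, 9):
  bit 0 = 1: acc = O + (10, 9) = (10, 9)
  bit 1 = 0: acc unchanged = (10, 9)
  bit 2 = 1: acc = (10, 9) + (1, 11) = (5, 11)
  bit 3 = 1: acc = (5, 11) + (7, 7) = (11, 1)

13P = (11, 1)


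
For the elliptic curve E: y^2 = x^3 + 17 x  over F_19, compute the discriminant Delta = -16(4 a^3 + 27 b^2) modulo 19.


4 a^3 + 27 b^2 = 4*17^3 + 27*0^2 = 19652 + 0 = 19652
Delta = -16 * (19652) = -314432
Delta mod 19 = 18

Delta = 18 (mod 19)


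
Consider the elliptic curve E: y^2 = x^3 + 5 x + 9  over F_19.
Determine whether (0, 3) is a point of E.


Check whether y^2 = x^3 + 5 x + 9 (mod 19) for (x, y) = (0, 3).
LHS: y^2 = 3^2 mod 19 = 9
RHS: x^3 + 5 x + 9 = 0^3 + 5*0 + 9 mod 19 = 9
LHS = RHS

Yes, on the curve


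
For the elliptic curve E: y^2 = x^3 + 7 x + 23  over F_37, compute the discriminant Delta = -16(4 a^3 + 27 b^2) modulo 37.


4 a^3 + 27 b^2 = 4*7^3 + 27*23^2 = 1372 + 14283 = 15655
Delta = -16 * (15655) = -250480
Delta mod 37 = 10

Delta = 10 (mod 37)


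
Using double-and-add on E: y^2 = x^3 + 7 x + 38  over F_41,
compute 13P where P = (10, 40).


k = 13 = 1101_2 (binary, LSB first: 1011)
Double-and-add from P = (10, 40):
  bit 0 = 1: acc = O + (10, 40) = (10, 40)
  bit 1 = 0: acc unchanged = (10, 40)
  bit 2 = 1: acc = (10, 40) + (9, 16) = (24, 34)
  bit 3 = 1: acc = (24, 34) + (7, 15) = (6, 3)

13P = (6, 3)


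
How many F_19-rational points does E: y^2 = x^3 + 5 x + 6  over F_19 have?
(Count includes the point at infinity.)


For each x in F_19, count y with y^2 = x^3 + 5 x + 6 mod 19:
  x = 0: RHS = 6, y in [5, 14]  -> 2 point(s)
  x = 2: RHS = 5, y in [9, 10]  -> 2 point(s)
  x = 5: RHS = 4, y in [2, 17]  -> 2 point(s)
  x = 6: RHS = 5, y in [9, 10]  -> 2 point(s)
  x = 7: RHS = 4, y in [2, 17]  -> 2 point(s)
  x = 8: RHS = 7, y in [8, 11]  -> 2 point(s)
  x = 9: RHS = 1, y in [1, 18]  -> 2 point(s)
  x = 10: RHS = 11, y in [7, 12]  -> 2 point(s)
  x = 11: RHS = 5, y in [9, 10]  -> 2 point(s)
  x = 13: RHS = 7, y in [8, 11]  -> 2 point(s)
  x = 15: RHS = 17, y in [6, 13]  -> 2 point(s)
  x = 17: RHS = 7, y in [8, 11]  -> 2 point(s)
  x = 18: RHS = 0, y in [0]  -> 1 point(s)
Affine points: 25. Add the point at infinity: total = 26.

#E(F_19) = 26


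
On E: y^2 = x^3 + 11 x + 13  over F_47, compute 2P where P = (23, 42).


Doubling: s = (3 x1^2 + a) / (2 y1)
s = (3*23^2 + 11) / (2*42) mod 47 = 0
x3 = s^2 - 2 x1 mod 47 = 0^2 - 2*23 = 1
y3 = s (x1 - x3) - y1 mod 47 = 0 * (23 - 1) - 42 = 5

2P = (1, 5)


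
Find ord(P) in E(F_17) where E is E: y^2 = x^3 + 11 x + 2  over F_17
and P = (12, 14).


Compute successive multiples of P until we hit O:
  1P = (12, 14)
  2P = (2, 7)
  3P = (4, 12)
  4P = (0, 6)
  5P = (13, 8)
  6P = (11, 14)
  7P = (11, 3)
  8P = (13, 9)
  ... (continuing to 13P)
  13P = O

ord(P) = 13


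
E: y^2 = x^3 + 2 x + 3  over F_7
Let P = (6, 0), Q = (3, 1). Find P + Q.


P != Q, so use the chord formula.
s = (y2 - y1) / (x2 - x1) = (1) / (4) mod 7 = 2
x3 = s^2 - x1 - x2 mod 7 = 2^2 - 6 - 3 = 2
y3 = s (x1 - x3) - y1 mod 7 = 2 * (6 - 2) - 0 = 1

P + Q = (2, 1)


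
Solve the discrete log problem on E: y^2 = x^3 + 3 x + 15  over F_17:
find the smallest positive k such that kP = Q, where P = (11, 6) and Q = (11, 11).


Enumerate multiples of P until we hit Q = (11, 11):
  1P = (11, 6)
  2P = (3, 0)
  3P = (11, 11)
Match found at i = 3.

k = 3


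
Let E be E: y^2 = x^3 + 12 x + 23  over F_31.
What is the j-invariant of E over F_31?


Delta = -16(4 a^3 + 27 b^2) mod 31 = 20
-1728 * (4 a)^3 = -1728 * (4*12)^3 mod 31 = 27
j = 27 * 20^(-1) mod 31 = 6

j = 6 (mod 31)


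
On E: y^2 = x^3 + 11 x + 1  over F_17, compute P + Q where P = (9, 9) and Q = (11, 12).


P != Q, so use the chord formula.
s = (y2 - y1) / (x2 - x1) = (3) / (2) mod 17 = 10
x3 = s^2 - x1 - x2 mod 17 = 10^2 - 9 - 11 = 12
y3 = s (x1 - x3) - y1 mod 17 = 10 * (9 - 12) - 9 = 12

P + Q = (12, 12)


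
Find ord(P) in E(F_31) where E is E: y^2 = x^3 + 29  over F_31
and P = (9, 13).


Compute successive multiples of P until we hit O:
  1P = (9, 13)
  2P = (14, 13)
  3P = (8, 18)
  4P = (8, 13)
  5P = (14, 18)
  6P = (9, 18)
  7P = O

ord(P) = 7


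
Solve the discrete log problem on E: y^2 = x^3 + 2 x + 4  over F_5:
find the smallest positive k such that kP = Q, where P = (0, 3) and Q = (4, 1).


Enumerate multiples of P until we hit Q = (4, 1):
  1P = (0, 3)
  2P = (4, 4)
  3P = (2, 4)
  4P = (2, 1)
  5P = (4, 1)
Match found at i = 5.

k = 5


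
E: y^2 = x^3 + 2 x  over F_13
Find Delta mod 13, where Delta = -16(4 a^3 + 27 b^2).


4 a^3 + 27 b^2 = 4*2^3 + 27*0^2 = 32 + 0 = 32
Delta = -16 * (32) = -512
Delta mod 13 = 8

Delta = 8 (mod 13)


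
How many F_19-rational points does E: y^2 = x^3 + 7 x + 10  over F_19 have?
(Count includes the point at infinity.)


For each x in F_19, count y with y^2 = x^3 + 7 x + 10 mod 19:
  x = 3: RHS = 1, y in [1, 18]  -> 2 point(s)
  x = 4: RHS = 7, y in [8, 11]  -> 2 point(s)
  x = 9: RHS = 4, y in [2, 17]  -> 2 point(s)
  x = 10: RHS = 16, y in [4, 15]  -> 2 point(s)
  x = 12: RHS = 17, y in [6, 13]  -> 2 point(s)
  x = 16: RHS = 0, y in [0]  -> 1 point(s)
  x = 17: RHS = 7, y in [8, 11]  -> 2 point(s)
Affine points: 13. Add the point at infinity: total = 14.

#E(F_19) = 14


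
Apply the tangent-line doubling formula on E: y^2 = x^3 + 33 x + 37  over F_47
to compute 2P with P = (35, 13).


Doubling: s = (3 x1^2 + a) / (2 y1)
s = (3*35^2 + 33) / (2*13) mod 47 = 45
x3 = s^2 - 2 x1 mod 47 = 45^2 - 2*35 = 28
y3 = s (x1 - x3) - y1 mod 47 = 45 * (35 - 28) - 13 = 20

2P = (28, 20)


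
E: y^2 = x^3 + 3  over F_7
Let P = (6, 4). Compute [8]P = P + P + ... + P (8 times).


k = 8 = 1000_2 (binary, LSB first: 0001)
Double-and-add from P = (6, 4):
  bit 0 = 0: acc unchanged = O
  bit 1 = 0: acc unchanged = O
  bit 2 = 0: acc unchanged = O
  bit 3 = 1: acc = O + (2, 5) = (2, 5)

8P = (2, 5)


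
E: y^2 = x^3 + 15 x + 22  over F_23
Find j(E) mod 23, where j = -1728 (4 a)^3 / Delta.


Delta = -16(4 a^3 + 27 b^2) mod 23 = 21
-1728 * (4 a)^3 = -1728 * (4*15)^3 mod 23 = 2
j = 2 * 21^(-1) mod 23 = 22

j = 22 (mod 23)


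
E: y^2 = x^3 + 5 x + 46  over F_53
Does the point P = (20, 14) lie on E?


Check whether y^2 = x^3 + 5 x + 46 (mod 53) for (x, y) = (20, 14).
LHS: y^2 = 14^2 mod 53 = 37
RHS: x^3 + 5 x + 46 = 20^3 + 5*20 + 46 mod 53 = 37
LHS = RHS

Yes, on the curve


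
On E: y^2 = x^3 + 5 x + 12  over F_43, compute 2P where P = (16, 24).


Doubling: s = (3 x1^2 + a) / (2 y1)
s = (3*16^2 + 5) / (2*24) mod 43 = 17
x3 = s^2 - 2 x1 mod 43 = 17^2 - 2*16 = 42
y3 = s (x1 - x3) - y1 mod 43 = 17 * (16 - 42) - 24 = 7

2P = (42, 7)


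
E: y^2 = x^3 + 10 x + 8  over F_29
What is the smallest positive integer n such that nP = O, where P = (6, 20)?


Compute successive multiples of P until we hit O:
  1P = (6, 20)
  2P = (12, 0)
  3P = (6, 9)
  4P = O

ord(P) = 4


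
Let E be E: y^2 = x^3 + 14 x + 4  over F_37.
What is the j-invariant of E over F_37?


Delta = -16(4 a^3 + 27 b^2) mod 37 = 30
-1728 * (4 a)^3 = -1728 * (4*14)^3 mod 37 = 6
j = 6 * 30^(-1) mod 37 = 15

j = 15 (mod 37)


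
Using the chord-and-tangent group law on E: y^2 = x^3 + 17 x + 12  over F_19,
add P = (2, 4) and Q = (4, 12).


P != Q, so use the chord formula.
s = (y2 - y1) / (x2 - x1) = (8) / (2) mod 19 = 4
x3 = s^2 - x1 - x2 mod 19 = 4^2 - 2 - 4 = 10
y3 = s (x1 - x3) - y1 mod 19 = 4 * (2 - 10) - 4 = 2

P + Q = (10, 2)


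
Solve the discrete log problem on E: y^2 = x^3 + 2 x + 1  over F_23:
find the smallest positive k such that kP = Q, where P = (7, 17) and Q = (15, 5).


Enumerate multiples of P until we hit Q = (15, 5):
  1P = (7, 17)
  2P = (10, 3)
  3P = (15, 5)
Match found at i = 3.

k = 3


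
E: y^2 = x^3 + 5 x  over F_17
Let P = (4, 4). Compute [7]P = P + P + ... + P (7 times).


k = 7 = 111_2 (binary, LSB first: 111)
Double-and-add from P = (4, 4):
  bit 0 = 1: acc = O + (4, 4) = (4, 4)
  bit 1 = 1: acc = (4, 4) + (8, 12) = (9, 3)
  bit 2 = 1: acc = (9, 3) + (2, 16) = (15, 13)

7P = (15, 13)


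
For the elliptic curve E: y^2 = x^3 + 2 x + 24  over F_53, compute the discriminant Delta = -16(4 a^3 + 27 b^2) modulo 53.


4 a^3 + 27 b^2 = 4*2^3 + 27*24^2 = 32 + 15552 = 15584
Delta = -16 * (15584) = -249344
Delta mod 53 = 21

Delta = 21 (mod 53)


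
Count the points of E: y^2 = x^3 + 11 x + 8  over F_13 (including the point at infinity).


For each x in F_13, count y with y^2 = x^3 + 11 x + 8 mod 13:
  x = 2: RHS = 12, y in [5, 8]  -> 2 point(s)
  x = 3: RHS = 3, y in [4, 9]  -> 2 point(s)
  x = 4: RHS = 12, y in [5, 8]  -> 2 point(s)
  x = 6: RHS = 4, y in [2, 11]  -> 2 point(s)
  x = 7: RHS = 12, y in [5, 8]  -> 2 point(s)
  x = 8: RHS = 10, y in [6, 7]  -> 2 point(s)
  x = 9: RHS = 4, y in [2, 11]  -> 2 point(s)
  x = 10: RHS = 0, y in [0]  -> 1 point(s)
  x = 11: RHS = 4, y in [2, 11]  -> 2 point(s)
  x = 12: RHS = 9, y in [3, 10]  -> 2 point(s)
Affine points: 19. Add the point at infinity: total = 20.

#E(F_13) = 20


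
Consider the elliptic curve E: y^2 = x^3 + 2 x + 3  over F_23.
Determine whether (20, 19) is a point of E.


Check whether y^2 = x^3 + 2 x + 3 (mod 23) for (x, y) = (20, 19).
LHS: y^2 = 19^2 mod 23 = 16
RHS: x^3 + 2 x + 3 = 20^3 + 2*20 + 3 mod 23 = 16
LHS = RHS

Yes, on the curve


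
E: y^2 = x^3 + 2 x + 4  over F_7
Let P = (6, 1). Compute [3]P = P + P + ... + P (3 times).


k = 3 = 11_2 (binary, LSB first: 11)
Double-and-add from P = (6, 1):
  bit 0 = 1: acc = O + (6, 1) = (6, 1)
  bit 1 = 1: acc = (6, 1) + (3, 3) = (0, 2)

3P = (0, 2)


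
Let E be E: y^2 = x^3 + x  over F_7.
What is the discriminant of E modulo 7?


4 a^3 + 27 b^2 = 4*1^3 + 27*0^2 = 4 + 0 = 4
Delta = -16 * (4) = -64
Delta mod 7 = 6

Delta = 6 (mod 7)


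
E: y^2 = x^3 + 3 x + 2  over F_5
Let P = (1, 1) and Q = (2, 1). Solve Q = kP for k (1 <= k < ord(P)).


Enumerate multiples of P until we hit Q = (2, 1):
  1P = (1, 1)
  2P = (2, 1)
Match found at i = 2.

k = 2


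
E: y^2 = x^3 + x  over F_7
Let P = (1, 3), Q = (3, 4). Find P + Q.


P != Q, so use the chord formula.
s = (y2 - y1) / (x2 - x1) = (1) / (2) mod 7 = 4
x3 = s^2 - x1 - x2 mod 7 = 4^2 - 1 - 3 = 5
y3 = s (x1 - x3) - y1 mod 7 = 4 * (1 - 5) - 3 = 2

P + Q = (5, 2)


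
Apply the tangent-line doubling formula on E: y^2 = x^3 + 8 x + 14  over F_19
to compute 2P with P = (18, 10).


Doubling: s = (3 x1^2 + a) / (2 y1)
s = (3*18^2 + 8) / (2*10) mod 19 = 11
x3 = s^2 - 2 x1 mod 19 = 11^2 - 2*18 = 9
y3 = s (x1 - x3) - y1 mod 19 = 11 * (18 - 9) - 10 = 13

2P = (9, 13)


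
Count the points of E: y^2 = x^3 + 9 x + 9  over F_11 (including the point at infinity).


For each x in F_11, count y with y^2 = x^3 + 9 x + 9 mod 11:
  x = 0: RHS = 9, y in [3, 8]  -> 2 point(s)
  x = 5: RHS = 3, y in [5, 6]  -> 2 point(s)
  x = 6: RHS = 4, y in [2, 9]  -> 2 point(s)
  x = 9: RHS = 5, y in [4, 7]  -> 2 point(s)
Affine points: 8. Add the point at infinity: total = 9.

#E(F_11) = 9


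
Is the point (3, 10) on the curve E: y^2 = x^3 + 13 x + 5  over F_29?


Check whether y^2 = x^3 + 13 x + 5 (mod 29) for (x, y) = (3, 10).
LHS: y^2 = 10^2 mod 29 = 13
RHS: x^3 + 13 x + 5 = 3^3 + 13*3 + 5 mod 29 = 13
LHS = RHS

Yes, on the curve


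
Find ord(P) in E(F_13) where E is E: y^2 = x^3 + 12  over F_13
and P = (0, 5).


Compute successive multiples of P until we hit O:
  1P = (0, 5)
  2P = (0, 8)
  3P = O

ord(P) = 3


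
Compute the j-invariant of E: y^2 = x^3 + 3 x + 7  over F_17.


Delta = -16(4 a^3 + 27 b^2) mod 17 = 3
-1728 * (4 a)^3 = -1728 * (4*3)^3 mod 17 = 15
j = 15 * 3^(-1) mod 17 = 5

j = 5 (mod 17)


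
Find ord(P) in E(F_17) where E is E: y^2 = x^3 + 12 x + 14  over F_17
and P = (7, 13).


Compute successive multiples of P until we hit O:
  1P = (7, 13)
  2P = (11, 7)
  3P = (14, 6)
  4P = (14, 11)
  5P = (11, 10)
  6P = (7, 4)
  7P = O

ord(P) = 7


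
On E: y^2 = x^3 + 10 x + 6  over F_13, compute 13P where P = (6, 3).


k = 13 = 1101_2 (binary, LSB first: 1011)
Double-and-add from P = (6, 3):
  bit 0 = 1: acc = O + (6, 3) = (6, 3)
  bit 1 = 0: acc unchanged = (6, 3)
  bit 2 = 1: acc = (6, 3) + (7, 9) = (10, 12)
  bit 3 = 1: acc = (10, 12) + (11, 11) = (6, 10)

13P = (6, 10)


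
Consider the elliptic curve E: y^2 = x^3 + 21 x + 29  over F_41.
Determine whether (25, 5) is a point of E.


Check whether y^2 = x^3 + 21 x + 29 (mod 41) for (x, y) = (25, 5).
LHS: y^2 = 5^2 mod 41 = 25
RHS: x^3 + 21 x + 29 = 25^3 + 21*25 + 29 mod 41 = 25
LHS = RHS

Yes, on the curve


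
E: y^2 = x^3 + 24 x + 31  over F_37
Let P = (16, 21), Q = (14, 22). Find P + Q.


P != Q, so use the chord formula.
s = (y2 - y1) / (x2 - x1) = (1) / (35) mod 37 = 18
x3 = s^2 - x1 - x2 mod 37 = 18^2 - 16 - 14 = 35
y3 = s (x1 - x3) - y1 mod 37 = 18 * (16 - 35) - 21 = 7

P + Q = (35, 7)


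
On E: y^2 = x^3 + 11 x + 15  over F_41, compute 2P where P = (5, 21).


Doubling: s = (3 x1^2 + a) / (2 y1)
s = (3*5^2 + 11) / (2*21) mod 41 = 4
x3 = s^2 - 2 x1 mod 41 = 4^2 - 2*5 = 6
y3 = s (x1 - x3) - y1 mod 41 = 4 * (5 - 6) - 21 = 16

2P = (6, 16)


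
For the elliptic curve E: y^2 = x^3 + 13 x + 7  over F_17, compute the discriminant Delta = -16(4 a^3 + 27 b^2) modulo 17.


4 a^3 + 27 b^2 = 4*13^3 + 27*7^2 = 8788 + 1323 = 10111
Delta = -16 * (10111) = -161776
Delta mod 17 = 13

Delta = 13 (mod 17)


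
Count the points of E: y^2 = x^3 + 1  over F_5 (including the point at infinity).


For each x in F_5, count y with y^2 = x^3 + 0 x + 1 mod 5:
  x = 0: RHS = 1, y in [1, 4]  -> 2 point(s)
  x = 2: RHS = 4, y in [2, 3]  -> 2 point(s)
  x = 4: RHS = 0, y in [0]  -> 1 point(s)
Affine points: 5. Add the point at infinity: total = 6.

#E(F_5) = 6


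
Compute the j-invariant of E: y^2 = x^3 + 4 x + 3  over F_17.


Delta = -16(4 a^3 + 27 b^2) mod 17 = 6
-1728 * (4 a)^3 = -1728 * (4*4)^3 mod 17 = 11
j = 11 * 6^(-1) mod 17 = 16

j = 16 (mod 17)


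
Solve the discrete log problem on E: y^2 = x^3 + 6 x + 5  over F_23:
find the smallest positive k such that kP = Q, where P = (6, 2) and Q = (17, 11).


Enumerate multiples of P until we hit Q = (17, 11):
  1P = (6, 2)
  2P = (1, 14)
  3P = (19, 20)
  4P = (4, 22)
  5P = (21, 10)
  6P = (20, 12)
  7P = (13, 16)
  8P = (8, 17)
  9P = (2, 5)
  10P = (17, 12)
  11P = (9, 12)
  12P = (14, 2)
  13P = (3, 21)
  14P = (3, 2)
  15P = (14, 21)
  16P = (9, 11)
  17P = (17, 11)
Match found at i = 17.

k = 17


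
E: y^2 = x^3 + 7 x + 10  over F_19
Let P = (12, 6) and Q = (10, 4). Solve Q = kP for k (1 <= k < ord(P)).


Enumerate multiples of P until we hit Q = (10, 4):
  1P = (12, 6)
  2P = (4, 8)
  3P = (9, 17)
  4P = (3, 18)
  5P = (10, 4)
Match found at i = 5.

k = 5


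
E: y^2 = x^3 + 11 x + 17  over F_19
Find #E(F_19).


For each x in F_19, count y with y^2 = x^3 + 11 x + 17 mod 19:
  x = 0: RHS = 17, y in [6, 13]  -> 2 point(s)
  x = 2: RHS = 9, y in [3, 16]  -> 2 point(s)
  x = 3: RHS = 1, y in [1, 18]  -> 2 point(s)
  x = 4: RHS = 11, y in [7, 12]  -> 2 point(s)
  x = 5: RHS = 7, y in [8, 11]  -> 2 point(s)
  x = 7: RHS = 0, y in [0]  -> 1 point(s)
  x = 8: RHS = 9, y in [3, 16]  -> 2 point(s)
  x = 9: RHS = 9, y in [3, 16]  -> 2 point(s)
  x = 10: RHS = 6, y in [5, 14]  -> 2 point(s)
  x = 11: RHS = 6, y in [5, 14]  -> 2 point(s)
  x = 13: RHS = 1, y in [1, 18]  -> 2 point(s)
  x = 15: RHS = 4, y in [2, 17]  -> 2 point(s)
  x = 17: RHS = 6, y in [5, 14]  -> 2 point(s)
  x = 18: RHS = 5, y in [9, 10]  -> 2 point(s)
Affine points: 27. Add the point at infinity: total = 28.

#E(F_19) = 28


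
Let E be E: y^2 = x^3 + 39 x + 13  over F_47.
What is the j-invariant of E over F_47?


Delta = -16(4 a^3 + 27 b^2) mod 47 = 39
-1728 * (4 a)^3 = -1728 * (4*39)^3 mod 47 = 42
j = 42 * 39^(-1) mod 47 = 30

j = 30 (mod 47)


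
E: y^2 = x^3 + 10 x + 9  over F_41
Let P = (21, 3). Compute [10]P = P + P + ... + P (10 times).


k = 10 = 1010_2 (binary, LSB first: 0101)
Double-and-add from P = (21, 3):
  bit 0 = 0: acc unchanged = O
  bit 1 = 1: acc = O + (1, 26) = (1, 26)
  bit 2 = 0: acc unchanged = (1, 26)
  bit 3 = 1: acc = (1, 26) + (40, 11) = (5, 26)

10P = (5, 26)


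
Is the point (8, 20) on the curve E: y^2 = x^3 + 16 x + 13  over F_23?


Check whether y^2 = x^3 + 16 x + 13 (mod 23) for (x, y) = (8, 20).
LHS: y^2 = 20^2 mod 23 = 9
RHS: x^3 + 16 x + 13 = 8^3 + 16*8 + 13 mod 23 = 9
LHS = RHS

Yes, on the curve


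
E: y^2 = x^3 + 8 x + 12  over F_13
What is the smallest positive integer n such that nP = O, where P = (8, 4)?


Compute successive multiples of P until we hit O:
  1P = (8, 4)
  2P = (11, 12)
  3P = (4, 11)
  4P = (0, 8)
  5P = (2, 6)
  6P = (6, 4)
  7P = (12, 9)
  8P = (10, 0)
  ... (continuing to 16P)
  16P = O

ord(P) = 16


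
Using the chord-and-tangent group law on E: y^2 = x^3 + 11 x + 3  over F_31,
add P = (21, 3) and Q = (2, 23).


P != Q, so use the chord formula.
s = (y2 - y1) / (x2 - x1) = (20) / (12) mod 31 = 12
x3 = s^2 - x1 - x2 mod 31 = 12^2 - 21 - 2 = 28
y3 = s (x1 - x3) - y1 mod 31 = 12 * (21 - 28) - 3 = 6

P + Q = (28, 6)


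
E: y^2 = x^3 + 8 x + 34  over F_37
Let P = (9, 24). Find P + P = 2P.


Doubling: s = (3 x1^2 + a) / (2 y1)
s = (3*9^2 + 8) / (2*24) mod 37 = 6
x3 = s^2 - 2 x1 mod 37 = 6^2 - 2*9 = 18
y3 = s (x1 - x3) - y1 mod 37 = 6 * (9 - 18) - 24 = 33

2P = (18, 33)


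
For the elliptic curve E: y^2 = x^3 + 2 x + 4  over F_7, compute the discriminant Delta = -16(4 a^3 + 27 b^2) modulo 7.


4 a^3 + 27 b^2 = 4*2^3 + 27*4^2 = 32 + 432 = 464
Delta = -16 * (464) = -7424
Delta mod 7 = 3

Delta = 3 (mod 7)


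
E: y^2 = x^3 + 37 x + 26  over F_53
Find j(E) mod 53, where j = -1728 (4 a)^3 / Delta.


Delta = -16(4 a^3 + 27 b^2) mod 53 = 4
-1728 * (4 a)^3 = -1728 * (4*37)^3 mod 53 = 33
j = 33 * 4^(-1) mod 53 = 48

j = 48 (mod 53)


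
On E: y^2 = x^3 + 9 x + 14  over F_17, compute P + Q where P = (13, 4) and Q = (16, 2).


P != Q, so use the chord formula.
s = (y2 - y1) / (x2 - x1) = (15) / (3) mod 17 = 5
x3 = s^2 - x1 - x2 mod 17 = 5^2 - 13 - 16 = 13
y3 = s (x1 - x3) - y1 mod 17 = 5 * (13 - 13) - 4 = 13

P + Q = (13, 13)


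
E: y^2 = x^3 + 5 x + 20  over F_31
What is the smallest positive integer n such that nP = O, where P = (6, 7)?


Compute successive multiples of P until we hit O:
  1P = (6, 7)
  2P = (28, 28)
  3P = (30, 18)
  4P = (0, 19)
  5P = (29, 8)
  6P = (12, 17)
  7P = (2, 10)
  8P = (10, 27)
  ... (continuing to 28P)
  28P = O

ord(P) = 28


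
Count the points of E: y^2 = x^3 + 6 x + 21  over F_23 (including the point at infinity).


For each x in F_23, count y with y^2 = x^3 + 6 x + 21 mod 23:
  x = 2: RHS = 18, y in [8, 15]  -> 2 point(s)
  x = 8: RHS = 6, y in [11, 12]  -> 2 point(s)
  x = 10: RHS = 0, y in [0]  -> 1 point(s)
  x = 12: RHS = 4, y in [2, 21]  -> 2 point(s)
  x = 15: RHS = 13, y in [6, 17]  -> 2 point(s)
  x = 16: RHS = 4, y in [2, 21]  -> 2 point(s)
  x = 18: RHS = 4, y in [2, 21]  -> 2 point(s)
  x = 19: RHS = 2, y in [5, 18]  -> 2 point(s)
  x = 21: RHS = 1, y in [1, 22]  -> 2 point(s)
Affine points: 17. Add the point at infinity: total = 18.

#E(F_23) = 18


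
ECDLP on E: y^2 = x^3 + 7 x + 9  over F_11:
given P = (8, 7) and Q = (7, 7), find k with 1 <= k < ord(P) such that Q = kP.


Enumerate multiples of P until we hit Q = (7, 7):
  1P = (8, 7)
  2P = (0, 3)
  3P = (6, 5)
  4P = (9, 3)
  5P = (10, 1)
  6P = (2, 8)
  7P = (5, 9)
  8P = (7, 7)
Match found at i = 8.

k = 8


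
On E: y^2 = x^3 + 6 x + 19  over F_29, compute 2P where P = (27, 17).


Doubling: s = (3 x1^2 + a) / (2 y1)
s = (3*27^2 + 6) / (2*17) mod 29 = 21
x3 = s^2 - 2 x1 mod 29 = 21^2 - 2*27 = 10
y3 = s (x1 - x3) - y1 mod 29 = 21 * (27 - 10) - 17 = 21

2P = (10, 21)


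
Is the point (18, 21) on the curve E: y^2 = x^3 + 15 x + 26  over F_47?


Check whether y^2 = x^3 + 15 x + 26 (mod 47) for (x, y) = (18, 21).
LHS: y^2 = 21^2 mod 47 = 18
RHS: x^3 + 15 x + 26 = 18^3 + 15*18 + 26 mod 47 = 18
LHS = RHS

Yes, on the curve


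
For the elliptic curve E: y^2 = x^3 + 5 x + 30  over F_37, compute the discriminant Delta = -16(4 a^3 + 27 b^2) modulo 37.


4 a^3 + 27 b^2 = 4*5^3 + 27*30^2 = 500 + 24300 = 24800
Delta = -16 * (24800) = -396800
Delta mod 37 = 25

Delta = 25 (mod 37)


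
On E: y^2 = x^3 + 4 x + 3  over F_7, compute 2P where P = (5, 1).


k = 2 = 10_2 (binary, LSB first: 01)
Double-and-add from P = (5, 1):
  bit 0 = 0: acc unchanged = O
  bit 1 = 1: acc = O + (5, 6) = (5, 6)

2P = (5, 6)


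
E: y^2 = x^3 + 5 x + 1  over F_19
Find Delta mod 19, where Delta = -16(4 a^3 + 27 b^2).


4 a^3 + 27 b^2 = 4*5^3 + 27*1^2 = 500 + 27 = 527
Delta = -16 * (527) = -8432
Delta mod 19 = 4

Delta = 4 (mod 19)


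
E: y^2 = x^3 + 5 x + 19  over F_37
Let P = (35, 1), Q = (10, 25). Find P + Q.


P != Q, so use the chord formula.
s = (y2 - y1) / (x2 - x1) = (24) / (12) mod 37 = 2
x3 = s^2 - x1 - x2 mod 37 = 2^2 - 35 - 10 = 33
y3 = s (x1 - x3) - y1 mod 37 = 2 * (35 - 33) - 1 = 3

P + Q = (33, 3)


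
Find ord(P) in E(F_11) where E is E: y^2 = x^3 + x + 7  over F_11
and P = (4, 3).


Compute successive multiples of P until we hit O:
  1P = (4, 3)
  2P = (4, 8)
  3P = O

ord(P) = 3


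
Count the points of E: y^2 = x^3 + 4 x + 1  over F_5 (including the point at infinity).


For each x in F_5, count y with y^2 = x^3 + 4 x + 1 mod 5:
  x = 0: RHS = 1, y in [1, 4]  -> 2 point(s)
  x = 1: RHS = 1, y in [1, 4]  -> 2 point(s)
  x = 3: RHS = 0, y in [0]  -> 1 point(s)
  x = 4: RHS = 1, y in [1, 4]  -> 2 point(s)
Affine points: 7. Add the point at infinity: total = 8.

#E(F_5) = 8


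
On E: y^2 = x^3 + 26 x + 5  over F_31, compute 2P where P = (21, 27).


Doubling: s = (3 x1^2 + a) / (2 y1)
s = (3*21^2 + 26) / (2*27) mod 31 = 29
x3 = s^2 - 2 x1 mod 31 = 29^2 - 2*21 = 24
y3 = s (x1 - x3) - y1 mod 31 = 29 * (21 - 24) - 27 = 10

2P = (24, 10)


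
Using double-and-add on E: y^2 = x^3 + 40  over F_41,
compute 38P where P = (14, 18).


k = 38 = 100110_2 (binary, LSB first: 011001)
Double-and-add from P = (14, 18):
  bit 0 = 0: acc unchanged = O
  bit 1 = 1: acc = O + (11, 31) = (11, 31)
  bit 2 = 1: acc = (11, 31) + (40, 30) = (33, 15)
  bit 3 = 0: acc unchanged = (33, 15)
  bit 4 = 0: acc unchanged = (33, 15)
  bit 5 = 1: acc = (33, 15) + (32, 7) = (40, 11)

38P = (40, 11)


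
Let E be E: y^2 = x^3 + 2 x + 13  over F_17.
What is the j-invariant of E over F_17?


Delta = -16(4 a^3 + 27 b^2) mod 17 = 5
-1728 * (4 a)^3 = -1728 * (4*2)^3 mod 17 = 12
j = 12 * 5^(-1) mod 17 = 16

j = 16 (mod 17)


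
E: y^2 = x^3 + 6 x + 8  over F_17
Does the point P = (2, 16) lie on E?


Check whether y^2 = x^3 + 6 x + 8 (mod 17) for (x, y) = (2, 16).
LHS: y^2 = 16^2 mod 17 = 1
RHS: x^3 + 6 x + 8 = 2^3 + 6*2 + 8 mod 17 = 11
LHS != RHS

No, not on the curve


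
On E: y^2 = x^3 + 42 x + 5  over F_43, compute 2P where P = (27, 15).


Doubling: s = (3 x1^2 + a) / (2 y1)
s = (3*27^2 + 42) / (2*15) mod 43 = 27
x3 = s^2 - 2 x1 mod 43 = 27^2 - 2*27 = 30
y3 = s (x1 - x3) - y1 mod 43 = 27 * (27 - 30) - 15 = 33

2P = (30, 33)


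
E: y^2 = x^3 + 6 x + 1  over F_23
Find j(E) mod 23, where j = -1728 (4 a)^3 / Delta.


Delta = -16(4 a^3 + 27 b^2) mod 23 = 4
-1728 * (4 a)^3 = -1728 * (4*6)^3 mod 23 = 20
j = 20 * 4^(-1) mod 23 = 5

j = 5 (mod 23)


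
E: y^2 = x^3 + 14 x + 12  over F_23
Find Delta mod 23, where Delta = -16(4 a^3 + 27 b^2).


4 a^3 + 27 b^2 = 4*14^3 + 27*12^2 = 10976 + 3888 = 14864
Delta = -16 * (14864) = -237824
Delta mod 23 = 19

Delta = 19 (mod 23)


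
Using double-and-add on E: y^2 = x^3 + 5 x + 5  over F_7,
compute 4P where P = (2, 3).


k = 4 = 100_2 (binary, LSB first: 001)
Double-and-add from P = (2, 3):
  bit 0 = 0: acc unchanged = O
  bit 1 = 0: acc unchanged = O
  bit 2 = 1: acc = O + (1, 2) = (1, 2)

4P = (1, 2)


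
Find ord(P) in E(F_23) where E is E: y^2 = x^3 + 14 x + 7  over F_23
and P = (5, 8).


Compute successive multiples of P until we hit O:
  1P = (5, 8)
  2P = (16, 7)
  3P = (6, 13)
  4P = (14, 16)
  5P = (17, 12)
  6P = (19, 18)
  7P = (15, 21)
  8P = (4, 14)
  ... (continuing to 17P)
  17P = O

ord(P) = 17


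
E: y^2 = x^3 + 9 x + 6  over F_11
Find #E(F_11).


For each x in F_11, count y with y^2 = x^3 + 9 x + 6 mod 11:
  x = 1: RHS = 5, y in [4, 7]  -> 2 point(s)
  x = 3: RHS = 5, y in [4, 7]  -> 2 point(s)
  x = 5: RHS = 0, y in [0]  -> 1 point(s)
  x = 6: RHS = 1, y in [1, 10]  -> 2 point(s)
  x = 7: RHS = 5, y in [4, 7]  -> 2 point(s)
Affine points: 9. Add the point at infinity: total = 10.

#E(F_11) = 10


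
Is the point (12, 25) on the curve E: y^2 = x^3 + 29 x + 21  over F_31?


Check whether y^2 = x^3 + 29 x + 21 (mod 31) for (x, y) = (12, 25).
LHS: y^2 = 25^2 mod 31 = 5
RHS: x^3 + 29 x + 21 = 12^3 + 29*12 + 21 mod 31 = 20
LHS != RHS

No, not on the curve


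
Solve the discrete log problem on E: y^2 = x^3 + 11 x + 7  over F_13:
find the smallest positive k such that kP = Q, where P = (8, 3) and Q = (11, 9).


Enumerate multiples of P until we hit Q = (11, 9):
  1P = (8, 3)
  2P = (6, 4)
  3P = (9, 4)
  4P = (10, 8)
  5P = (11, 9)
Match found at i = 5.

k = 5


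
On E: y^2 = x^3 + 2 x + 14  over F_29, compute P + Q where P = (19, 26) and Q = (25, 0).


P != Q, so use the chord formula.
s = (y2 - y1) / (x2 - x1) = (3) / (6) mod 29 = 15
x3 = s^2 - x1 - x2 mod 29 = 15^2 - 19 - 25 = 7
y3 = s (x1 - x3) - y1 mod 29 = 15 * (19 - 7) - 26 = 9

P + Q = (7, 9)
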